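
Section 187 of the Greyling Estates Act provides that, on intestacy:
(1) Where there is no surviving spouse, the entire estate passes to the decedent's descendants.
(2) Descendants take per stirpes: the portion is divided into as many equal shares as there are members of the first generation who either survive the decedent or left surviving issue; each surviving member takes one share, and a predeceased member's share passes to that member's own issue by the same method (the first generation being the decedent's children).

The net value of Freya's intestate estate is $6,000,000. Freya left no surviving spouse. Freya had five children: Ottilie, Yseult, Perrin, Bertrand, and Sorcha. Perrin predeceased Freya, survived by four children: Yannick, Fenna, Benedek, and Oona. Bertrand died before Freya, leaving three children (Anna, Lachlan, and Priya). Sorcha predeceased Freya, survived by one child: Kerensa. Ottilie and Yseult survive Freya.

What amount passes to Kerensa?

Kerensa receives $1,200,000.

The entire $6,000,000 passes to the descendants.
That amount ($6,000,000) is divided into 5 shares of $1,200,000: Ottilie and Yseult each take $1,200,000; Perrin's $1,200,000 share passes to Perrin's issue; Bertrand's $1,200,000 share passes to Bertrand's issue; Sorcha's $1,200,000 share passes to Sorcha's issue.
Perrin's share ($1,200,000) is divided into 4 shares of $300,000: Yannick, Fenna, Benedek, and Oona each take $300,000.
Bertrand's share ($1,200,000) is divided into 3 shares of $400,000: Anna, Lachlan, and Priya each take $400,000.
Sorcha's share ($1,200,000) passes entirely to Kerensa.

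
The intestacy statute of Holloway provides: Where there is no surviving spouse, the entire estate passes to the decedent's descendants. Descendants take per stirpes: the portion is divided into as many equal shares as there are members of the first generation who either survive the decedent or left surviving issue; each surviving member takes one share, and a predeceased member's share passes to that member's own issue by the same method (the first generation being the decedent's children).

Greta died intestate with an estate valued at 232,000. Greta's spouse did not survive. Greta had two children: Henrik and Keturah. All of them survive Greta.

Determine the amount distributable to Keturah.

Keturah receives 116,000.

The entire 232,000 passes to the descendants.
That amount (232,000) is divided into 2 shares of 116,000: Henrik and Keturah each take 116,000.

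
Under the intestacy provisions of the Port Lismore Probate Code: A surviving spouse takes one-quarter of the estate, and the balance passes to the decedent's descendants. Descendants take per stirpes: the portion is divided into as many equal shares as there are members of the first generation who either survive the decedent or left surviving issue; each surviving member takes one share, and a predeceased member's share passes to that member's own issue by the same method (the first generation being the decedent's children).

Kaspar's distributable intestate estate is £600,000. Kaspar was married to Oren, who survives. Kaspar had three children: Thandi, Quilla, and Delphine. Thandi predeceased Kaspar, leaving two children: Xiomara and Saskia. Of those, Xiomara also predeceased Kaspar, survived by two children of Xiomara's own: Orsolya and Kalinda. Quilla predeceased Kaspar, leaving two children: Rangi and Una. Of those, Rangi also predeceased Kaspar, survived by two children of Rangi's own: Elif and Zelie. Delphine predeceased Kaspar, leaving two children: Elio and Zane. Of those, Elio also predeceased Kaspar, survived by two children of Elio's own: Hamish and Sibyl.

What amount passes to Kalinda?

Oren takes one-quarter of £600,000 = £150,000. The remaining £450,000 passes to the descendants.
The descendants' portion (£450,000) is divided into 3 shares of £150,000: Thandi's £150,000 share passes to Thandi's issue; Quilla's £150,000 share passes to Quilla's issue; Delphine's £150,000 share passes to Delphine's issue.
Thandi's share (£150,000) is divided into 2 shares of £75,000: Saskia takes £75,000; Xiomara's £75,000 share passes to Xiomara's issue.
Xiomara's share (£75,000) is divided into 2 shares of £37,500: Orsolya and Kalinda each take £37,500.
Quilla's share (£150,000) is divided into 2 shares of £75,000: Una takes £75,000; Rangi's £75,000 share passes to Rangi's issue.
Rangi's share (£75,000) is divided into 2 shares of £37,500: Elif and Zelie each take £37,500.
Delphine's share (£150,000) is divided into 2 shares of £75,000: Zane takes £75,000; Elio's £75,000 share passes to Elio's issue.
Elio's share (£75,000) is divided into 2 shares of £37,500: Hamish and Sibyl each take £37,500.

Kalinda receives £37,500.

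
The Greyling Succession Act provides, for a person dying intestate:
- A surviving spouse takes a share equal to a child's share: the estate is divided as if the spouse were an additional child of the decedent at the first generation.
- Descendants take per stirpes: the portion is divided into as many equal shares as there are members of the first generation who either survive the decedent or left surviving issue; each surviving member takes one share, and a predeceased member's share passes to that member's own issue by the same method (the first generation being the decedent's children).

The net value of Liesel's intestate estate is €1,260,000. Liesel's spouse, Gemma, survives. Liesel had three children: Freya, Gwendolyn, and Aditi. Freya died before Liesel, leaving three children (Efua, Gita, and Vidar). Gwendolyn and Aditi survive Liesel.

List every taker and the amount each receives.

The spouse counts as an additional share at the children's level, so there are 4 primary shares of €315,000. Gemma takes one such share (€315,000).
The children's combined portion (€945,000) is divided into 3 shares of €315,000: Gwendolyn and Aditi each take €315,000; Freya's €315,000 share passes to Freya's issue.
Freya's share (€315,000) is divided into 3 shares of €105,000: Efua, Gita, and Vidar each take €105,000.

Gemma: €315,000; Efua: €105,000; Gita: €105,000; Vidar: €105,000; Gwendolyn: €315,000; Aditi: €315,000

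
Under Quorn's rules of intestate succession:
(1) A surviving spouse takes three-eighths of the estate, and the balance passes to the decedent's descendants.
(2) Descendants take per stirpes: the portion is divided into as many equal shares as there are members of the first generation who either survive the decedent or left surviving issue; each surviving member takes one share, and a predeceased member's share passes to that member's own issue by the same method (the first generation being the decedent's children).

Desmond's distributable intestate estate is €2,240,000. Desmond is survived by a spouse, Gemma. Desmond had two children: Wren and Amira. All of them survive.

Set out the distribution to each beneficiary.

Gemma: €840,000; Wren: €700,000; Amira: €700,000

Gemma takes three-eighths of €2,240,000 = €840,000. The remaining €1,400,000 passes to the descendants.
The descendants' portion (€1,400,000) is divided into 2 shares of €700,000: Wren and Amira each take €700,000.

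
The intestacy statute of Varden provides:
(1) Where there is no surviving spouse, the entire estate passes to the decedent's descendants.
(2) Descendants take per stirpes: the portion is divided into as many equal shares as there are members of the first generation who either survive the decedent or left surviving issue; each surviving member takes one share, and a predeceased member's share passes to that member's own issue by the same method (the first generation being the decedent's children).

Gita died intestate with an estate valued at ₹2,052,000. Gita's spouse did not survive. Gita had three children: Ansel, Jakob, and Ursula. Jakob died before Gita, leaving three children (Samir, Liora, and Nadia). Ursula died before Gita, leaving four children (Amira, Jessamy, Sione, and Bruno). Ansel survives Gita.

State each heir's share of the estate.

The entire ₹2,052,000 passes to the descendants.
That amount (₹2,052,000) is divided into 3 shares of ₹684,000: Ansel takes ₹684,000; Jakob's ₹684,000 share passes to Jakob's issue; Ursula's ₹684,000 share passes to Ursula's issue.
Jakob's share (₹684,000) is divided into 3 shares of ₹228,000: Samir, Liora, and Nadia each take ₹228,000.
Ursula's share (₹684,000) is divided into 4 shares of ₹171,000: Amira, Jessamy, Sione, and Bruno each take ₹171,000.

Ansel: ₹684,000; Samir: ₹228,000; Liora: ₹228,000; Nadia: ₹228,000; Amira: ₹171,000; Jessamy: ₹171,000; Sione: ₹171,000; Bruno: ₹171,000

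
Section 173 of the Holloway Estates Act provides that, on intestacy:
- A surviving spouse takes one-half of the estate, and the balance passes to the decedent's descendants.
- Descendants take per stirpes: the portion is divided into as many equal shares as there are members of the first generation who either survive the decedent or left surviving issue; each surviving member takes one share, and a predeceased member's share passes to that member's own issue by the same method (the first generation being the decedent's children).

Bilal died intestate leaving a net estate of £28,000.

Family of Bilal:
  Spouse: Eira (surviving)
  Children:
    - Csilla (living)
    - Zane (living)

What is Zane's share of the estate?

Zane receives £7,000.

Eira takes one-half of £28,000 = £14,000. The remaining £14,000 passes to the descendants.
The descendants' portion (£14,000) is divided into 2 shares of £7,000: Csilla and Zane each take £7,000.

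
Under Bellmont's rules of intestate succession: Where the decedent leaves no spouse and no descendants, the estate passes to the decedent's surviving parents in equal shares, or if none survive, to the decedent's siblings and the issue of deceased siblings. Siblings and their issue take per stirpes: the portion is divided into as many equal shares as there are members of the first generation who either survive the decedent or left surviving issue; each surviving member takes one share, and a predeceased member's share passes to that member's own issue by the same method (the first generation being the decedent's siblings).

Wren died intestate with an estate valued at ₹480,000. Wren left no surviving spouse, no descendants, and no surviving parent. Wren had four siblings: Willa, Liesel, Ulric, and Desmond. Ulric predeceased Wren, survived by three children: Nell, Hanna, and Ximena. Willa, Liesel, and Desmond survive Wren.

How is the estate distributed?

Willa: ₹120,000; Liesel: ₹120,000; Nell: ₹40,000; Hanna: ₹40,000; Ximena: ₹40,000; Desmond: ₹120,000

The entire ₹480,000 passes to the siblings and their issue.
That amount (₹480,000) is divided into 4 shares of ₹120,000: Willa, Liesel, and Desmond each take ₹120,000; Ulric's ₹120,000 share passes to Ulric's issue.
Ulric's share (₹120,000) is divided into 3 shares of ₹40,000: Nell, Hanna, and Ximena each take ₹40,000.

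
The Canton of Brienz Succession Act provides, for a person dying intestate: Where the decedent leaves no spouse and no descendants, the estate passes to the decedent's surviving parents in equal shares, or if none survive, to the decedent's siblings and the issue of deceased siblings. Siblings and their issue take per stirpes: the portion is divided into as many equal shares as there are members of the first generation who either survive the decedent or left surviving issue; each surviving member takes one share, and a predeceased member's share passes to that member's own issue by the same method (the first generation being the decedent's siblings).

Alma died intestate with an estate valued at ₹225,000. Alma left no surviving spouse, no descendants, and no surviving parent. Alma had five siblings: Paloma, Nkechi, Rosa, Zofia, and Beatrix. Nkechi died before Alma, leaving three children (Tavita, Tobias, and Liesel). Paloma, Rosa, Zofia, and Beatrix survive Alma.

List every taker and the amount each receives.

The entire ₹225,000 passes to the siblings and their issue.
That amount (₹225,000) is divided into 5 shares of ₹45,000: Paloma, Rosa, Zofia, and Beatrix each take ₹45,000; Nkechi's ₹45,000 share passes to Nkechi's issue.
Nkechi's share (₹45,000) is divided into 3 shares of ₹15,000: Tavita, Tobias, and Liesel each take ₹15,000.

Paloma: ₹45,000; Tavita: ₹15,000; Tobias: ₹15,000; Liesel: ₹15,000; Rosa: ₹45,000; Zofia: ₹45,000; Beatrix: ₹45,000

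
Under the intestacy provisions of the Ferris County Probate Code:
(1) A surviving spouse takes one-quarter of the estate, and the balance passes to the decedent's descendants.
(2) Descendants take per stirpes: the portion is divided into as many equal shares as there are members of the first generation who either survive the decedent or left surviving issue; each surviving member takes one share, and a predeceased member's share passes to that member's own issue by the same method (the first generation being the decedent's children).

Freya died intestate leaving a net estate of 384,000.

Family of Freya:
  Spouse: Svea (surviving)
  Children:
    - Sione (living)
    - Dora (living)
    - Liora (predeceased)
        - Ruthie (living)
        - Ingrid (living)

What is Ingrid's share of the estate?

Ingrid receives 48,000.

Svea takes one-quarter of 384,000 = 96,000. The remaining 288,000 passes to the descendants.
The descendants' portion (288,000) is divided into 3 shares of 96,000: Sione and Dora each take 96,000; Liora's 96,000 share passes to Liora's issue.
Liora's share (96,000) is divided into 2 shares of 48,000: Ruthie and Ingrid each take 48,000.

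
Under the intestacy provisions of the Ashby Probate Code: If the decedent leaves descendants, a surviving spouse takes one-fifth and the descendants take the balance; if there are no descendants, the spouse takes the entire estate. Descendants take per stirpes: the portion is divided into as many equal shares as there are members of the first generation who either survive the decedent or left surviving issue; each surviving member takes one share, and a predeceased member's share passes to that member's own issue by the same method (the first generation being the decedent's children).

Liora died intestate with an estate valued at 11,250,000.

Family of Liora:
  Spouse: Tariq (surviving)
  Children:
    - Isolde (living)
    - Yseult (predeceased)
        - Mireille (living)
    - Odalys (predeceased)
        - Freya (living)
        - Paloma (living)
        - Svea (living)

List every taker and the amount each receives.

Tariq takes one-fifth of 11,250,000 = 2,250,000. The remaining 9,000,000 passes to the descendants.
The descendants' portion (9,000,000) is divided into 3 shares of 3,000,000: Isolde takes 3,000,000; Yseult's 3,000,000 share passes to Yseult's issue; Odalys's 3,000,000 share passes to Odalys's issue.
Yseult's share (3,000,000) passes entirely to Mireille.
Odalys's share (3,000,000) is divided into 3 shares of 1,000,000: Freya, Paloma, and Svea each take 1,000,000.

Tariq: 2,250,000; Isolde: 3,000,000; Mireille: 3,000,000; Freya: 1,000,000; Paloma: 1,000,000; Svea: 1,000,000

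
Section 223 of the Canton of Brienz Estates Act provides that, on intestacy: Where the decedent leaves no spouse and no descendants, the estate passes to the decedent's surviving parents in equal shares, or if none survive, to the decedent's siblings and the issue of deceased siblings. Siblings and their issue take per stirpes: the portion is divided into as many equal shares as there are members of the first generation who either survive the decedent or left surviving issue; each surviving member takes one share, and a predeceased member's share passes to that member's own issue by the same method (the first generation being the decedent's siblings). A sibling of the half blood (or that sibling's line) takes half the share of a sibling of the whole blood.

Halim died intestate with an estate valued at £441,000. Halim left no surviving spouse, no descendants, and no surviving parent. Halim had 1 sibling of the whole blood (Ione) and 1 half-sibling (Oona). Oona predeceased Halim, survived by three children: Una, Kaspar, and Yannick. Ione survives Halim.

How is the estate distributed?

The entire £441,000 passes to the siblings and their issue.
Counting each half-blood sibling's line as half a unit, there are 3/2 units in £441,000, so one unit is £294,000. Whole-blood lines (Ione) take £294,000 each; half-blood lines (Oona) take £147,000 each.
Oona's share (£147,000) is divided into 3 shares of £49,000: Una, Kaspar, and Yannick each take £49,000.

Una: £49,000; Kaspar: £49,000; Yannick: £49,000; Ione: £294,000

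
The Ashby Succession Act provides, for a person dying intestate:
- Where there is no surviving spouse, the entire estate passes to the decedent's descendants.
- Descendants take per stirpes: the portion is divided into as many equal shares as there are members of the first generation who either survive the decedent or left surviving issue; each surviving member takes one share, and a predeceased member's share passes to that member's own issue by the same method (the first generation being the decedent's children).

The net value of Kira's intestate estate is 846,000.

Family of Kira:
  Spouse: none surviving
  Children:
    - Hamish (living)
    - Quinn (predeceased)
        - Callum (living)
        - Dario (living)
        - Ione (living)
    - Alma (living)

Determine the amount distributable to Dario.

The entire 846,000 passes to the descendants.
That amount (846,000) is divided into 3 shares of 282,000: Hamish and Alma each take 282,000; Quinn's 282,000 share passes to Quinn's issue.
Quinn's share (282,000) is divided into 3 shares of 94,000: Callum, Dario, and Ione each take 94,000.

Dario receives 94,000.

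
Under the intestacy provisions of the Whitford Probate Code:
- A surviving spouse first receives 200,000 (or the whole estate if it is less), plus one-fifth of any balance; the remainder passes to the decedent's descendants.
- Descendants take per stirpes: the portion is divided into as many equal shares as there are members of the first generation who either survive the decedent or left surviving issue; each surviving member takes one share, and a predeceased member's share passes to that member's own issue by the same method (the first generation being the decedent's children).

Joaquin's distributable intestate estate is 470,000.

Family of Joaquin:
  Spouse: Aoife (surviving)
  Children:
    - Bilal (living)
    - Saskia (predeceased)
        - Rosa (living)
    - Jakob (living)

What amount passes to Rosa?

Aoife first takes 200,000, leaving a balance of 270,000. Aoife then takes one-fifth of the balance (54,000), for a total of 254,000. The remaining 216,000 passes to the descendants.
The descendants' portion (216,000) is divided into 3 shares of 72,000: Bilal and Jakob each take 72,000; Saskia's 72,000 share passes to Saskia's issue.
Saskia's share (72,000) passes entirely to Rosa.

Rosa receives 72,000.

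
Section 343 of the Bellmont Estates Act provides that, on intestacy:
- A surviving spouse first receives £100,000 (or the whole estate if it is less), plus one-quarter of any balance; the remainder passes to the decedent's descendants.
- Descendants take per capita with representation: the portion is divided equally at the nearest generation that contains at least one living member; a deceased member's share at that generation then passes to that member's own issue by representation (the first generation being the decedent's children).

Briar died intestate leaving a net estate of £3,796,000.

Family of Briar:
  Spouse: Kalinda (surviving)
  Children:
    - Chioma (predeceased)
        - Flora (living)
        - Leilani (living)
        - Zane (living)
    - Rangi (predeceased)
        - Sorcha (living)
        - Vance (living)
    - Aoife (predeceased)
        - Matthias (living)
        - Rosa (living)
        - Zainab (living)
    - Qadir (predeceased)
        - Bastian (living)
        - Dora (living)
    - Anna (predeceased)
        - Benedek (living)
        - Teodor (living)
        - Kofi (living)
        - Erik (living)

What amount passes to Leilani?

Kalinda first takes £100,000, leaving a balance of £3,696,000. Kalinda then takes one-quarter of the balance (£924,000), for a total of £1,024,000. The remaining £2,772,000 passes to the descendants.
No child survives, so the initial division is made at the grandchildren's generation.
The descendants' portion (£2,772,000) is divided into 14 shares of £198,000: Flora, Leilani, Zane, Sorcha, Vance, Matthias, Rosa, Zainab, Bastian, Dora, Benedek, Teodor, Kofi, and Erik each take £198,000.

Leilani receives £198,000.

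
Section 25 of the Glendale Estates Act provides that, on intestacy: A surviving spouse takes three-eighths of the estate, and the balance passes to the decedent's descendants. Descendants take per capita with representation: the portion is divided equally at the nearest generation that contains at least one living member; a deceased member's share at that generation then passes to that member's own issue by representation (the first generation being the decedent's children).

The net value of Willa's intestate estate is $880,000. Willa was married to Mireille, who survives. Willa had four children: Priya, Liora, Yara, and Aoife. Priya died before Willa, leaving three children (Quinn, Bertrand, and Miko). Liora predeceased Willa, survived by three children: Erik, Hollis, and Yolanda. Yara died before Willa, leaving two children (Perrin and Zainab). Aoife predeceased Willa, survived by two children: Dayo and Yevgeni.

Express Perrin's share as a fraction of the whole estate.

Mireille takes three-eighths of $880,000 = $330,000. The remaining $550,000 passes to the descendants.
No child survives, so the initial division is made at the grandchildren's generation.
The descendants' portion ($550,000) is divided into 10 shares of $55,000: Quinn, Bertrand, Miko, Erik, Hollis, Yolanda, Perrin, Zainab, Dayo, and Yevgeni each take $55,000.

Perrin receives 1/16 of the estate.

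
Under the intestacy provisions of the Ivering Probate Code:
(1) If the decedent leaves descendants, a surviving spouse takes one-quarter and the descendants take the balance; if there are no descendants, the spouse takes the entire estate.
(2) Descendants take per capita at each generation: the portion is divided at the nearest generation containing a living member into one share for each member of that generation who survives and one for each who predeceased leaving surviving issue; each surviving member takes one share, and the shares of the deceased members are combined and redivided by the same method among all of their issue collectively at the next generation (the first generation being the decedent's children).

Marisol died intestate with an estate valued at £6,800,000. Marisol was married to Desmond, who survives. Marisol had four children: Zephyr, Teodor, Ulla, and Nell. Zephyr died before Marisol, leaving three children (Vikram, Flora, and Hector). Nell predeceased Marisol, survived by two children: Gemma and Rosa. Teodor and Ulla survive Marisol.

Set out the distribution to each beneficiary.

Desmond: £1,700,000; Vikram: £510,000; Flora: £510,000; Hector: £510,000; Teodor: £1,275,000; Ulla: £1,275,000; Gemma: £510,000; Rosa: £510,000

Desmond takes one-quarter of £6,800,000 = £1,700,000. The remaining £5,100,000 passes to the descendants.
The descendants' portion (£5,100,000) is divided at the children's generation into 4 shares of £1,275,000. Teodor and Ulla each take £1,275,000. The 2 shares of the deceased (Zephyr and Nell) are combined into a pool of £2,550,000.
That pool (£2,550,000) is divided at the grandchildren's generation equally among Vikram, Flora, Hector, Gemma, and Rosa: £510,000 each.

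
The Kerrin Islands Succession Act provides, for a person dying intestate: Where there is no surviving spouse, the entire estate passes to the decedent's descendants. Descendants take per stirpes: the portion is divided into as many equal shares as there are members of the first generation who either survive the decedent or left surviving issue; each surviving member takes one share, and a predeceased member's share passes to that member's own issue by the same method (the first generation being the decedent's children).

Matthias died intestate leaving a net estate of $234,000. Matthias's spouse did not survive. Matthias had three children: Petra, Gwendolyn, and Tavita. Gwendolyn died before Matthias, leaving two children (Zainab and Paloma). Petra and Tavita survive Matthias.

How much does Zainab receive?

The entire $234,000 passes to the descendants.
That amount ($234,000) is divided into 3 shares of $78,000: Petra and Tavita each take $78,000; Gwendolyn's $78,000 share passes to Gwendolyn's issue.
Gwendolyn's share ($78,000) is divided into 2 shares of $39,000: Zainab and Paloma each take $39,000.

Zainab receives $39,000.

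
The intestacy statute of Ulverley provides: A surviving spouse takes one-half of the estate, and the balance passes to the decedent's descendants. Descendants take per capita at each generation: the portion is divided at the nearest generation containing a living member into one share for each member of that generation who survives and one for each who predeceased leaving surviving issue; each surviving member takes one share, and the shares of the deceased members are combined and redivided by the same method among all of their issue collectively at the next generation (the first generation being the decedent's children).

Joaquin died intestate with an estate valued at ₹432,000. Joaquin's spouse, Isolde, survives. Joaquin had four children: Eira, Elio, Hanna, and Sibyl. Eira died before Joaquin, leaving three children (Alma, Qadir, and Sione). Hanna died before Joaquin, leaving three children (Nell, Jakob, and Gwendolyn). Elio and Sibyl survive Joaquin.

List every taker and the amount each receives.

Isolde takes one-half of ₹432,000 = ₹216,000. The remaining ₹216,000 passes to the descendants.
The descendants' portion (₹216,000) is divided at the children's generation into 4 shares of ₹54,000. Elio and Sibyl each take ₹54,000. The 2 shares of the deceased (Eira and Hanna) are combined into a pool of ₹108,000.
That pool (₹108,000) is divided at the grandchildren's generation equally among Alma, Qadir, Sione, Nell, Jakob, and Gwendolyn: ₹18,000 each.

Isolde: ₹216,000; Alma: ₹18,000; Qadir: ₹18,000; Sione: ₹18,000; Elio: ₹54,000; Nell: ₹18,000; Jakob: ₹18,000; Gwendolyn: ₹18,000; Sibyl: ₹54,000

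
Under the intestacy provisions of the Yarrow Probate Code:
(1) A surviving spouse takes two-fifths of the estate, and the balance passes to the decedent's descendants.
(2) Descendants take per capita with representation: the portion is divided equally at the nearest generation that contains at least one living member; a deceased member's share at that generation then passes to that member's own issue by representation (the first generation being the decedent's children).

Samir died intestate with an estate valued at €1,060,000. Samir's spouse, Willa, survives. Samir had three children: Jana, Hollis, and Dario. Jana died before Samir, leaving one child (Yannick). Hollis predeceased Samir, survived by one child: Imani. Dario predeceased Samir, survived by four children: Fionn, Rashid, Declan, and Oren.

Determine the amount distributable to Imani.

Willa takes two-fifths of €1,060,000 = €424,000. The remaining €636,000 passes to the descendants.
No child survives, so the initial division is made at the grandchildren's generation.
The descendants' portion (€636,000) is divided into 6 shares of €106,000: Yannick, Imani, Fionn, Rashid, Declan, and Oren each take €106,000.

Imani receives €106,000.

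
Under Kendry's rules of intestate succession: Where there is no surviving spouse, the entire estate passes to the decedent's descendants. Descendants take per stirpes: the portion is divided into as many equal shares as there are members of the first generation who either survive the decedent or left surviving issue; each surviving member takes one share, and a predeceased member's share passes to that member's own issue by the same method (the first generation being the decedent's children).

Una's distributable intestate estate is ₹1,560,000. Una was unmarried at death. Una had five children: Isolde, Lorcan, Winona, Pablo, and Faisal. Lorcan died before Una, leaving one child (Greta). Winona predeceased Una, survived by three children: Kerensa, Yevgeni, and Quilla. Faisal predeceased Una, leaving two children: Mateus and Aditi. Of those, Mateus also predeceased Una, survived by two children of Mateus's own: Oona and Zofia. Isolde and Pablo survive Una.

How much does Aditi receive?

Aditi receives ₹156,000.

The entire ₹1,560,000 passes to the descendants.
That amount (₹1,560,000) is divided into 5 shares of ₹312,000: Isolde and Pablo each take ₹312,000; Lorcan's ₹312,000 share passes to Lorcan's issue; Winona's ₹312,000 share passes to Winona's issue; Faisal's ₹312,000 share passes to Faisal's issue.
Lorcan's share (₹312,000) passes entirely to Greta.
Winona's share (₹312,000) is divided into 3 shares of ₹104,000: Kerensa, Yevgeni, and Quilla each take ₹104,000.
Faisal's share (₹312,000) is divided into 2 shares of ₹156,000: Aditi takes ₹156,000; Mateus's ₹156,000 share passes to Mateus's issue.
Mateus's share (₹156,000) is divided into 2 shares of ₹78,000: Oona and Zofia each take ₹78,000.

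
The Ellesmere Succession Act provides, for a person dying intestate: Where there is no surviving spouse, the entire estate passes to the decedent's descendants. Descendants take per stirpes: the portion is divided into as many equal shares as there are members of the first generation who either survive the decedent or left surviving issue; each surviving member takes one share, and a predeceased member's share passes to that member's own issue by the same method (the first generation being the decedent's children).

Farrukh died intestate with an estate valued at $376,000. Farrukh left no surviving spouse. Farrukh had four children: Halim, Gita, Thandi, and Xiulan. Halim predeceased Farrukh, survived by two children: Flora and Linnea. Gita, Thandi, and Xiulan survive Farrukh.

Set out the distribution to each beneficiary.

The entire $376,000 passes to the descendants.
That amount ($376,000) is divided into 4 shares of $94,000: Gita, Thandi, and Xiulan each take $94,000; Halim's $94,000 share passes to Halim's issue.
Halim's share ($94,000) is divided into 2 shares of $47,000: Flora and Linnea each take $47,000.

Flora: $47,000; Linnea: $47,000; Gita: $94,000; Thandi: $94,000; Xiulan: $94,000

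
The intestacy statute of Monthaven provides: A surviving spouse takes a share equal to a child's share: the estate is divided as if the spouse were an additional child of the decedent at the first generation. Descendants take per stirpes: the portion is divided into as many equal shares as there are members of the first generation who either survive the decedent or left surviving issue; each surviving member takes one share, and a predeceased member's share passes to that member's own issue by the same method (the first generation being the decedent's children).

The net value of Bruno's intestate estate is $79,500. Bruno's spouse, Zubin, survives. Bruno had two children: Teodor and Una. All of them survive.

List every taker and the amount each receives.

Zubin: $26,500; Teodor: $26,500; Una: $26,500

The spouse counts as an additional share at the children's level, so there are 3 primary shares of $26,500. Zubin takes one such share ($26,500).
The children's combined portion ($53,000) is divided into 2 shares of $26,500: Teodor and Una each take $26,500.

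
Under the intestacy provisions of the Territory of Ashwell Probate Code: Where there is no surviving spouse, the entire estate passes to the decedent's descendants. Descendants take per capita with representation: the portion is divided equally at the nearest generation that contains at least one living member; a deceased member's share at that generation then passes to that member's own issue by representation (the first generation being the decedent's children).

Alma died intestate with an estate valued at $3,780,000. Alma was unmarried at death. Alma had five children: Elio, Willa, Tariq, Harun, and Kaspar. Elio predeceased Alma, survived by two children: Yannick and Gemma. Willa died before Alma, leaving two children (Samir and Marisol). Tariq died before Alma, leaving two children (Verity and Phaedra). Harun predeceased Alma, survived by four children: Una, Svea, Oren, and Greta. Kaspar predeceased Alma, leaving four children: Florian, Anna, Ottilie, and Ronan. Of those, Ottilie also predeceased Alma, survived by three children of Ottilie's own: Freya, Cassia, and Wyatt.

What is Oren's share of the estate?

Oren receives $270,000.

The entire $3,780,000 passes to the descendants.
No child survives, so the initial division is made at the grandchildren's generation.
That amount ($3,780,000) is divided into 14 shares of $270,000: Yannick, Gemma, Samir, Marisol, Verity, Phaedra, Una, Svea, Oren, Greta, Florian, Anna, and Ronan each take $270,000; Ottilie's $270,000 share passes to Ottilie's issue.
Ottilie's share ($270,000) is divided into 3 shares of $90,000: Freya, Cassia, and Wyatt each take $90,000.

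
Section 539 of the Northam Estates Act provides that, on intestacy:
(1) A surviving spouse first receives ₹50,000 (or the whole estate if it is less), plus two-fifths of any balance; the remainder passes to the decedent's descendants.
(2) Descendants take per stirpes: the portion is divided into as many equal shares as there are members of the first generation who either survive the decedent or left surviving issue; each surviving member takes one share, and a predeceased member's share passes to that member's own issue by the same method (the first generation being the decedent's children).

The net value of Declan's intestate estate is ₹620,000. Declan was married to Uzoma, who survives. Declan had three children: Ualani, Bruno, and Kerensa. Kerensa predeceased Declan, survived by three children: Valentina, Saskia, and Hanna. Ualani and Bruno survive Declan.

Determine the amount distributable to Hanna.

Uzoma first takes ₹50,000, leaving a balance of ₹570,000. Uzoma then takes two-fifths of the balance (₹228,000), for a total of ₹278,000. The remaining ₹342,000 passes to the descendants.
The descendants' portion (₹342,000) is divided into 3 shares of ₹114,000: Ualani and Bruno each take ₹114,000; Kerensa's ₹114,000 share passes to Kerensa's issue.
Kerensa's share (₹114,000) is divided into 3 shares of ₹38,000: Valentina, Saskia, and Hanna each take ₹38,000.

Hanna receives ₹38,000.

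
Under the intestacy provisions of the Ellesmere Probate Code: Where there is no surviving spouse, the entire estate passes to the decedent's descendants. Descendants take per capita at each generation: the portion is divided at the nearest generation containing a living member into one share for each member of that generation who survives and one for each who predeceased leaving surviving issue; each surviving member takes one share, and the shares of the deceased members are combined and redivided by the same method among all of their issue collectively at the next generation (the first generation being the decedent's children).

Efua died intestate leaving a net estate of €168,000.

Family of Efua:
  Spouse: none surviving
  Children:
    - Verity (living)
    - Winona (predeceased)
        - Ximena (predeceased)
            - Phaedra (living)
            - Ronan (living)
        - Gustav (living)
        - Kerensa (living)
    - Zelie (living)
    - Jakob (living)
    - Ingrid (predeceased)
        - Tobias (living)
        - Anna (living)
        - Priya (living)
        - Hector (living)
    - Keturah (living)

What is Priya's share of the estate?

The entire €168,000 passes to the descendants.
That amount (€168,000) is divided at the children's generation into 6 shares of €28,000. Verity, Zelie, Jakob, and Keturah each take €28,000. The 2 shares of the deceased (Winona and Ingrid) are combined into a pool of €56,000.
That pool (€56,000) is divided at the grandchildren's generation into 7 shares of €8,000. Gustav, Kerensa, Tobias, Anna, Priya, and Hector each take €8,000. The remaining share for the deceased Ximena (€8,000) is carried to the next generation.
That pool (€8,000) is divided at the great-grandchildren's generation equally among Phaedra and Ronan: €4,000 each.

Priya receives €8,000.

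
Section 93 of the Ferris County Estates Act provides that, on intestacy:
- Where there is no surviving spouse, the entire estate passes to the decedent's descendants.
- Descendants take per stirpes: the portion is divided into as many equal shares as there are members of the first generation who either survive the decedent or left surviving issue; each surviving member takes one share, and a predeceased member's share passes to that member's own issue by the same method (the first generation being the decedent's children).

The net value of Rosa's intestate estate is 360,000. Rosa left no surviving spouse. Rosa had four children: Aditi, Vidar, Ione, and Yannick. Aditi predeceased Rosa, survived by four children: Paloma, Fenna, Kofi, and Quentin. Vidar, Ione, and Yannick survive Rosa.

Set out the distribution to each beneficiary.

The entire 360,000 passes to the descendants.
That amount (360,000) is divided into 4 shares of 90,000: Vidar, Ione, and Yannick each take 90,000; Aditi's 90,000 share passes to Aditi's issue.
Aditi's share (90,000) is divided into 4 shares of 22,500: Paloma, Fenna, Kofi, and Quentin each take 22,500.

Paloma: 22,500; Fenna: 22,500; Kofi: 22,500; Quentin: 22,500; Vidar: 90,000; Ione: 90,000; Yannick: 90,000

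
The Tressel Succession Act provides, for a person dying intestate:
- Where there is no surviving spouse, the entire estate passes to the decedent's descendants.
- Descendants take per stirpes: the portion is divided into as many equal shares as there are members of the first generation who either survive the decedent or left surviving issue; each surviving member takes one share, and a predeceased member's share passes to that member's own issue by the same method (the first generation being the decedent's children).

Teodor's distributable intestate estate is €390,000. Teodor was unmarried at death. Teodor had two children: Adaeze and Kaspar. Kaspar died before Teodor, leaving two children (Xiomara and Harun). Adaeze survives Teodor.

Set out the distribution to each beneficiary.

Adaeze: €195,000; Xiomara: €97,500; Harun: €97,500

The entire €390,000 passes to the descendants.
That amount (€390,000) is divided into 2 shares of €195,000: Adaeze takes €195,000; Kaspar's €195,000 share passes to Kaspar's issue.
Kaspar's share (€195,000) is divided into 2 shares of €97,500: Xiomara and Harun each take €97,500.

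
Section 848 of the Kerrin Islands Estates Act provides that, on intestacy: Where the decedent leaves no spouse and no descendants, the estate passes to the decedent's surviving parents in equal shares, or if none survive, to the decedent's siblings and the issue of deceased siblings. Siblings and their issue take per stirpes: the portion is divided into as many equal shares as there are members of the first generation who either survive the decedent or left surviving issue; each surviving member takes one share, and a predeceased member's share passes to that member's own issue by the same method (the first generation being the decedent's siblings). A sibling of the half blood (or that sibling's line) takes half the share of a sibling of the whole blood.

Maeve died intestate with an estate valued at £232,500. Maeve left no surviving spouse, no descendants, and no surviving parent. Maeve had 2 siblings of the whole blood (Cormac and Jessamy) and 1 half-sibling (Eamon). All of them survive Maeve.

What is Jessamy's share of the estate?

The entire £232,500 passes to the siblings and their issue.
Counting each half-blood sibling's line as half a unit, there are 5/2 units in £232,500, so one unit is £93,000. Whole-blood lines (Cormac and Jessamy) take £93,000 each; half-blood lines (Eamon) take £46,500 each.

Jessamy receives £93,000.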